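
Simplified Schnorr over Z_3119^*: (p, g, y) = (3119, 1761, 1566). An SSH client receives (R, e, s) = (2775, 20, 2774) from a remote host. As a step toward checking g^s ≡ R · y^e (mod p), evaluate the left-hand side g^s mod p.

1761^2 = 3101121 ≡ 835
1761^4 ≡ 835^2 = 697225 ≡ 1688
1761^8 ≡ 1688^2 = 2849344 ≡ 1697
1761^16 ≡ 1697^2 = 2879809 ≡ 972
1761^32 ≡ 972^2 = 944784 ≡ 2846
1761^64 ≡ 2846^2 = 8099716 ≡ 2792
1761^128 ≡ 2792^2 = 7795264 ≡ 883
1761^256 ≡ 883^2 = 779689 ≡ 3058
1761^512 ≡ 3058^2 = 9351364 ≡ 602
1761^1024 ≡ 602^2 = 362404 ≡ 600
1761^2048 ≡ 600^2 = 360000 ≡ 1315
2774 = 2048 + 512 + 128 + 64 + 16 + 4 + 2, so 1761^2774 ≡ 1315·602·883·2792·972·1688·835 ≡ 2189 (mod 3119)

2189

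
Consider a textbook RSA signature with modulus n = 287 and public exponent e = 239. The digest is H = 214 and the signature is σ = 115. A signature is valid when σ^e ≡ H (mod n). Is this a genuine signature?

σ^239 mod 287 = 5
σ^239 mod 287 = 5, but H = 214.

forged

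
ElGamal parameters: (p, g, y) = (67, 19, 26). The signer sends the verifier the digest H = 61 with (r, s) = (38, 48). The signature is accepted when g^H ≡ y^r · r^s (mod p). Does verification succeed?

fails

Left side g^H mod p:
19^2 = 361 ≡ 26
19^4 ≡ 26^2 = 676 ≡ 6
19^8 ≡ 6^2 = 36
19^16 ≡ 36^2 = 1296 ≡ 23
19^32 ≡ 23^2 = 529 ≡ 60
61 = 32 + 16 + 8 + 4 + 1, so 19^61 ≡ 60·23·36·6·19 ≡ 10 (mod 67)
Right side y^r · r^s mod p:
26^2 = 676 ≡ 6
26^4 ≡ 6^2 = 36
26^8 ≡ 36^2 = 1296 ≡ 23
26^16 ≡ 23^2 = 529 ≡ 60
26^32 ≡ 60^2 = 3600 ≡ 49
38 = 32 + 4 + 2, so 26^38 ≡ 49·36·6 ≡ 65 (mod 67)
38^2 = 1444 ≡ 37
38^4 ≡ 37^2 = 1369 ≡ 29
38^8 ≡ 29^2 = 841 ≡ 37
38^16 ≡ 37^2 = 1369 ≡ 29
38^32 ≡ 29^2 = 841 ≡ 37
48 = 32 + 16, so 38^48 ≡ 37·29 ≡ 1 (mod 67)
65·1 = 65 ≡ 65 (mod 67)
10 ≠ 65, so verification fails.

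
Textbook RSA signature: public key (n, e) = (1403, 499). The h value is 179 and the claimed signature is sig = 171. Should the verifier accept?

Squares mod 1403: sig^1≡171, sig^2≡1181, sig^4≡179, sig^8≡1175, sig^16≡73, sig^32≡1120, sig^64≡118, sig^128≡1297, sig^256≡12
499 = 256 + 128 + 64 + 32 + 16 + 2 + 1, so sig^499 ≡ 12·1297·118·1120·73·1181·171 ≡ 1224 (mod 1403)
1224 ≠ 179, so verification fails.

reject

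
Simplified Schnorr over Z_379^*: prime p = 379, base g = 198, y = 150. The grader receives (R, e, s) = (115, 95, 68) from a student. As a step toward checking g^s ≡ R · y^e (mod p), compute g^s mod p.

371

198^2 = 39204 ≡ 167
198^4 ≡ 167^2 = 27889 ≡ 222
198^8 ≡ 222^2 = 49284 ≡ 14
198^16 ≡ 14^2 = 196
198^32 ≡ 196^2 = 38416 ≡ 137
198^64 ≡ 137^2 = 18769 ≡ 198
68 = 64 + 4, so 198^68 ≡ 198·222 ≡ 371 (mod 379)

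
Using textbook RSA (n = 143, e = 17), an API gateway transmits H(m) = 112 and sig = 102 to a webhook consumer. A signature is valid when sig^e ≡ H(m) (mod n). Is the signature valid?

invalid

sig^2 ≡ 102^2 = 10404 ≡ 108
sig^4 ≡ 108^2 = 11664 ≡ 81
sig^8 ≡ 81^2 = 6561 ≡ 126
sig^16 ≡ 126^2 = 15876 ≡ 3
17 = 16 + 1, so sig^17 ≡ 3·102 ≡ 20 (mod 143)
sig^17 mod 143 = 20, but H(m) = 112.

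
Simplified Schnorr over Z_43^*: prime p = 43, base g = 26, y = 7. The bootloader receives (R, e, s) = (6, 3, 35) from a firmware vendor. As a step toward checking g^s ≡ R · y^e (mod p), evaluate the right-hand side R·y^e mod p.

37

7^2 = 49 ≡ 6
3 = 2 + 1, so 7^3 ≡ 6·7 ≡ 42 (mod 43)
R · y^e ≡ 6·42 = 252 ≡ 37 (mod 43)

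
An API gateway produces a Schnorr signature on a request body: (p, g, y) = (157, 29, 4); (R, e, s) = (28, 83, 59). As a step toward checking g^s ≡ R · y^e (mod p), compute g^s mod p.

Squares mod 157: 29^1≡29, 29^2≡56, 29^4≡153, 29^8≡16, 29^16≡99, 29^32≡67
59 = 32 + 16 + 8 + 2 + 1, so 29^59 ≡ 67·99·16·56·29 ≡ 98 (mod 157)

98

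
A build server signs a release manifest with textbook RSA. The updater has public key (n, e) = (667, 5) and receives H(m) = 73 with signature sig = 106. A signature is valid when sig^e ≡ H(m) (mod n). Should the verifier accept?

sig^2 ≡ 106^2 = 11236 ≡ 564
sig^4 ≡ 564^2 = 318096 ≡ 604
5 = 4 + 1, so sig^5 ≡ 604·106 ≡ 659 (mod 667)
659 ≠ 73, so verification fails.

reject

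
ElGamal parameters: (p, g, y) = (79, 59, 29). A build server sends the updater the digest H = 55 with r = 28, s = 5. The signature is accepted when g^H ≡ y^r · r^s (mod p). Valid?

yes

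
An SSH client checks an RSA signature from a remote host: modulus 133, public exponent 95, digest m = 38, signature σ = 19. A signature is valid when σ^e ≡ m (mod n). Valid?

yes

σ^2 ≡ 19^2 = 361 ≡ 95
σ^4 ≡ 95^2 = 9025 ≡ 114
σ^8 ≡ 114^2 = 12996 ≡ 95
σ^16 ≡ 95^2 = 9025 ≡ 114
σ^32 ≡ 114^2 = 12996 ≡ 95
σ^64 ≡ 95^2 = 9025 ≡ 114
95 = 64 + 16 + 8 + 4 + 2 + 1, so σ^95 ≡ 114·114·95·114·95·19 ≡ 38 (mod 133)
Since 38 equals the digest 38, verification succeeds.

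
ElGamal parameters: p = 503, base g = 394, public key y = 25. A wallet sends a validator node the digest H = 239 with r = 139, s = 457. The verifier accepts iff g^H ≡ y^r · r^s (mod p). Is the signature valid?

Left side g^H mod p:
Squares mod 503: 394^1≡394, 394^2≡312, 394^4≡265, 394^8≡308, 394^16≡300, 394^32≡466, 394^64≡363, 394^128≡486
239 = 128 + 64 + 32 + 8 + 4 + 2 + 1, so 394^239 ≡ 486·363·466·308·265·312·394 ≡ 244 (mod 503)
Right side y^r · r^s mod p:
Squares mod 503: 25^1≡25, 25^2≡122, 25^4≡297, 25^8≡184, 25^16≡155, 25^32≡384, 25^64≡77, 25^128≡396
139 = 128 + 8 + 2 + 1, so 25^139 ≡ 396·184·122·25 ≡ 243 (mod 503)
Squares mod 503: 139^1≡139, 139^2≡207, 139^4≡94, 139^8≡285, 139^16≡242, 139^32≡216, 139^64≡380, 139^128≡39, 139^256≡12
457 = 256 + 128 + 64 + 8 + 1, so 139^457 ≡ 12·39·380·285·139 ≡ 425 (mod 503)
243·425 = 103275 ≡ 160 (mod 503)
244 ≠ 160, so verification fails.

invalid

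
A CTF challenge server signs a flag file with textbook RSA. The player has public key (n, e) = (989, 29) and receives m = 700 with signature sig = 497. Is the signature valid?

invalid

sig^2 ≡ 497^2 = 247009 ≡ 748
sig^4 ≡ 748^2 = 559504 ≡ 719
sig^8 ≡ 719^2 = 516961 ≡ 703
sig^16 ≡ 703^2 = 494209 ≡ 698
29 = 16 + 8 + 4 + 1, so sig^29 ≡ 698·703·719·497 ≡ 617 (mod 989)
sig^29 mod 989 = 617, but m = 700.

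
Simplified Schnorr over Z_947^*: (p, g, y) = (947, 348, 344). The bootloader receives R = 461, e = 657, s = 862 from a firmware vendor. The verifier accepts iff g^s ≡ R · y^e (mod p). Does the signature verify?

g^s mod p:
348^2 = 121104 ≡ 835
348^4 ≡ 835^2 = 697225 ≡ 233
348^8 ≡ 233^2 = 54289 ≡ 310
348^16 ≡ 310^2 = 96100 ≡ 453
348^32 ≡ 453^2 = 205209 ≡ 657
348^64 ≡ 657^2 = 431649 ≡ 764
348^128 ≡ 764^2 = 583696 ≡ 344
348^256 ≡ 344^2 = 118336 ≡ 908
348^512 ≡ 908^2 = 824464 ≡ 574
862 = 512 + 256 + 64 + 16 + 8 + 4 + 2, so 348^862 ≡ 574·908·764·453·310·233·835 ≡ 256 (mod 947)
R · y^e mod p:
344^2 = 118336 ≡ 908
344^4 ≡ 908^2 = 824464 ≡ 574
344^8 ≡ 574^2 = 329476 ≡ 867
344^16 ≡ 867^2 = 751689 ≡ 718
344^32 ≡ 718^2 = 515524 ≡ 356
344^64 ≡ 356^2 = 126736 ≡ 785
344^128 ≡ 785^2 = 616225 ≡ 675
344^256 ≡ 675^2 = 455625 ≡ 118
344^512 ≡ 118^2 = 13924 ≡ 666
657 = 512 + 128 + 16 + 1, so 344^657 ≡ 666·675·718·344 ≡ 775 (mod 947)
461·775 = 357275 ≡ 256 (mod 947)
256 ≡ 256 (mod 947); signature holds.

verifies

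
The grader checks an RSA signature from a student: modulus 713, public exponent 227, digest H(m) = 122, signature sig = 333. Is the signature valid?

sig^2 ≡ 333^2 = 110889 ≡ 374
sig^4 ≡ 374^2 = 139876 ≡ 128
sig^8 ≡ 128^2 = 16384 ≡ 698
sig^16 ≡ 698^2 = 487204 ≡ 225
sig^32 ≡ 225^2 = 50625 ≡ 2
sig^64 ≡ 2^2 = 4
sig^128 ≡ 4^2 = 16
227 = 128 + 64 + 32 + 2 + 1, so sig^227 ≡ 16·4·2·374·333 ≡ 122 (mod 713)
Since 122 equals the digest 122, verification succeeds.

valid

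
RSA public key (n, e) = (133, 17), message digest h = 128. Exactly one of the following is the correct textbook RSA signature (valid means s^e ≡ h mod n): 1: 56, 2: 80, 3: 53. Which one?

3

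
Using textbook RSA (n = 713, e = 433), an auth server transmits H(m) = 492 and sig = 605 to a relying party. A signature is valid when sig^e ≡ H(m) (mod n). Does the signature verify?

sig^2 ≡ 605^2 = 366025 ≡ 256
sig^4 ≡ 256^2 = 65536 ≡ 653
sig^8 ≡ 653^2 = 426409 ≡ 35
sig^16 ≡ 35^2 = 1225 ≡ 512
sig^32 ≡ 512^2 = 262144 ≡ 473
sig^64 ≡ 473^2 = 223729 ≡ 560
sig^128 ≡ 560^2 = 313600 ≡ 593
sig^256 ≡ 593^2 = 351649 ≡ 140
433 = 256 + 128 + 32 + 16 + 1, so sig^433 ≡ 140·593·473·512·605 ≡ 221 (mod 713)
sig^433 mod 713 = 221, but H(m) = 492.

does not verify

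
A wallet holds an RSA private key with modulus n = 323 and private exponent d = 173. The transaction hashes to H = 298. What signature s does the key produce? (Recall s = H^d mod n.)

59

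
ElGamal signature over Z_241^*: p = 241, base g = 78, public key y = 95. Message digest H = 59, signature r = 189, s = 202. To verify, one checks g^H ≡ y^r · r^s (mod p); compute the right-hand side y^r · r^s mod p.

95^2 = 9025 ≡ 108
95^4 ≡ 108^2 = 11664 ≡ 96
95^8 ≡ 96^2 = 9216 ≡ 58
95^16 ≡ 58^2 = 3364 ≡ 231
95^32 ≡ 231^2 = 53361 ≡ 100
95^64 ≡ 100^2 = 10000 ≡ 119
95^128 ≡ 119^2 = 14161 ≡ 183
189 = 128 + 32 + 16 + 8 + 4 + 1, so 95^189 ≡ 183·100·231·58·96·95 ≡ 184 (mod 241)
189^2 = 35721 ≡ 53
189^4 ≡ 53^2 = 2809 ≡ 158
189^8 ≡ 158^2 = 24964 ≡ 141
189^16 ≡ 141^2 = 19881 ≡ 119
189^32 ≡ 119^2 = 14161 ≡ 183
189^64 ≡ 183^2 = 33489 ≡ 231
189^128 ≡ 231^2 = 53361 ≡ 100
202 = 128 + 64 + 8 + 2, so 189^202 ≡ 100·231·141·53 ≡ 169 (mod 241)
y^r · r^s ≡ 184·169 = 31096 ≡ 7 (mod 241)

7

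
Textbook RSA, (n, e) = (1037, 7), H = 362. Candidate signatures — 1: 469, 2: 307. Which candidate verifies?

Candidate 1: 469^2 = 219961 ≡ 117; 469^4 ≡ 117^2 = 13689 ≡ 208; 7 = 4 + 2 + 1, so 469^7 ≡ 208·117·469 ≡ 362 (mod 1037)
  → matches H = 362
Candidate 2: 307^2 = 94249 ≡ 919; 307^4 ≡ 919^2 = 844561 ≡ 443; 7 = 4 + 2 + 1, so 307^7 ≡ 443·919·307 ≡ 494 (mod 1037)

1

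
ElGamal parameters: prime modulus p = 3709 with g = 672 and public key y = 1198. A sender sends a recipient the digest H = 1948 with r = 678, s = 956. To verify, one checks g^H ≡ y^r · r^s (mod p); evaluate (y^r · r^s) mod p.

1198^678 mod 3709 = 1645
678^956 mod 3709 = 3291
y^r · r^s ≡ 1645·3291 = 5413695 ≡ 2264 (mod 3709)

2264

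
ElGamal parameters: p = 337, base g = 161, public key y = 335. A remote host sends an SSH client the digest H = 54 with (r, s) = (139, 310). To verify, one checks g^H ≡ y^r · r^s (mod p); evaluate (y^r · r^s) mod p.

200

335^2 = 112225 ≡ 4
335^4 ≡ 4^2 = 16
335^8 ≡ 16^2 = 256
335^16 ≡ 256^2 = 65536 ≡ 158
335^32 ≡ 158^2 = 24964 ≡ 26
335^64 ≡ 26^2 = 676 ≡ 2
335^128 ≡ 2^2 = 4
139 = 128 + 8 + 2 + 1, so 335^139 ≡ 4·256·4·335 ≡ 233 (mod 337)
139^2 = 19321 ≡ 112
139^4 ≡ 112^2 = 12544 ≡ 75
139^8 ≡ 75^2 = 5625 ≡ 233
139^16 ≡ 233^2 = 54289 ≡ 32
139^32 ≡ 32^2 = 1024 ≡ 13
139^64 ≡ 13^2 = 169
139^128 ≡ 169^2 = 28561 ≡ 253
139^256 ≡ 253^2 = 64009 ≡ 316
310 = 256 + 32 + 16 + 4 + 2, so 139^310 ≡ 316·13·32·75·112 ≡ 24 (mod 337)
y^r · r^s ≡ 233·24 = 5592 ≡ 200 (mod 337)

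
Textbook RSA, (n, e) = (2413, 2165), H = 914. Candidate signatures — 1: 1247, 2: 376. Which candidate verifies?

Candidate 1: 1247^2165 mod 2413 = 1034
Candidate 2: 376^2165 mod 2413 = 914
  → matches H = 914

2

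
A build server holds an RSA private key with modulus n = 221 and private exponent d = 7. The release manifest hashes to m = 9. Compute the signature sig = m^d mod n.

87

m^2 ≡ 9^2 = 81
m^4 ≡ 81^2 = 6561 ≡ 152
7 = 4 + 2 + 1, so m^7 ≡ 152·81·9 ≡ 87 (mod 221)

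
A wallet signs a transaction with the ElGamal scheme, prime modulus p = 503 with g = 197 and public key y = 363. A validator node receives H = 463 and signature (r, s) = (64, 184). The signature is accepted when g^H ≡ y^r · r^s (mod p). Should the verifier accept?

reject

Left side g^H mod p:
Squares mod 503: 197^1≡197, 197^2≡78, 197^4≡48, 197^8≡292, 197^16≡257, 197^32≡156, 197^64≡192, 197^128≡145, 197^256≡402
463 = 256 + 128 + 64 + 8 + 4 + 2 + 1, so 197^463 ≡ 402·145·192·292·48·78·197 ≡ 427 (mod 503)
Right side y^r · r^s mod p:
Squares mod 503: 363^1≡363, 363^2≡486, 363^4≡289, 363^8≡23, 363^16≡26, 363^32≡173, 363^64≡252
363^64 ≡ 252 (mod 503)
Squares mod 503: 64^1≡64, 64^2≡72, 64^4≡154, 64^8≡75, 64^16≡92, 64^32≡416, 64^64≡24, 64^128≡73
184 = 128 + 32 + 16 + 8, so 64^184 ≡ 73·416·92·75 ≡ 466 (mod 503)
252·466 = 117432 ≡ 233 (mod 503)
427 ≠ 233, so verification fails.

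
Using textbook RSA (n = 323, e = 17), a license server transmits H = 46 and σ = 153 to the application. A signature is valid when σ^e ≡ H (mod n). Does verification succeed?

σ^17 mod 323 = 153
The recovered value 153 does not match the digest 46.

fails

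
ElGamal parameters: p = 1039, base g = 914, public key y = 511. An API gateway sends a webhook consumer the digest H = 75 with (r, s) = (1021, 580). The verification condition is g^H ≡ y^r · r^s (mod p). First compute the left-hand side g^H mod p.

914^2 = 835396 ≡ 40
914^4 ≡ 40^2 = 1600 ≡ 561
914^8 ≡ 561^2 = 314721 ≡ 943
914^16 ≡ 943^2 = 889249 ≡ 904
914^32 ≡ 904^2 = 817216 ≡ 562
914^64 ≡ 562^2 = 315844 ≡ 1027
75 = 64 + 8 + 2 + 1, so 914^75 ≡ 1027·943·40·914 ≡ 216 (mod 1039)

216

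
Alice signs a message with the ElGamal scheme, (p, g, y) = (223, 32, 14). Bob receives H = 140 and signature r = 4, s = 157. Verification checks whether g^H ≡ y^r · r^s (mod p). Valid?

Left side g^H mod p:
32^2 = 1024 ≡ 132
32^4 ≡ 132^2 = 17424 ≡ 30
32^8 ≡ 30^2 = 900 ≡ 8
32^16 ≡ 8^2 = 64
32^32 ≡ 64^2 = 4096 ≡ 82
32^64 ≡ 82^2 = 6724 ≡ 34
32^128 ≡ 34^2 = 1156 ≡ 41
140 = 128 + 8 + 4, so 32^140 ≡ 41·8·30 ≡ 28 (mod 223)
Right side y^r · r^s mod p:
14^2 = 196
14^4 ≡ 196^2 = 38416 ≡ 60
4^2 = 16
4^4 ≡ 16^2 = 256 ≡ 33
4^8 ≡ 33^2 = 1089 ≡ 197
4^16 ≡ 197^2 = 38809 ≡ 7
4^32 ≡ 7^2 = 49
4^64 ≡ 49^2 = 2401 ≡ 171
4^128 ≡ 171^2 = 29241 ≡ 28
157 = 128 + 16 + 8 + 4 + 1, so 4^157 ≡ 28·7·197·33·4 ≡ 119 (mod 223)
60·119 = 7140 ≡ 4 (mod 223)
28 ≠ 4, so verification fails.

no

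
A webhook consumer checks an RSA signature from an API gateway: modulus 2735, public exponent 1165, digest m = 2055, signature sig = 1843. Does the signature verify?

does not verify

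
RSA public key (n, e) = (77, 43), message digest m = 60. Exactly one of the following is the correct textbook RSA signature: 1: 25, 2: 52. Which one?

Candidate 1: 25^2 = 625 ≡ 9; 25^4 ≡ 9^2 = 81 ≡ 4; 25^8 ≡ 4^2 = 16; 25^16 ≡ 16^2 = 256 ≡ 25; 25^32 ≡ 25^2 = 625 ≡ 9; 43 = 32 + 8 + 2 + 1, so 25^43 ≡ 9·16·9·25 ≡ 60 (mod 77)
  → matches m = 60
Candidate 2: 52^2 = 2704 ≡ 9; 52^4 ≡ 9^2 = 81 ≡ 4; 52^8 ≡ 4^2 = 16; 52^16 ≡ 16^2 = 256 ≡ 25; 52^32 ≡ 25^2 = 625 ≡ 9; 43 = 32 + 8 + 2 + 1, so 52^43 ≡ 9·16·9·52 ≡ 17 (mod 77)

1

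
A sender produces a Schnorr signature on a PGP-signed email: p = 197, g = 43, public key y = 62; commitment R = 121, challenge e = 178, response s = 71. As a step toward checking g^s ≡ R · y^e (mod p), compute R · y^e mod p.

169

62^2 = 3844 ≡ 101
62^4 ≡ 101^2 = 10201 ≡ 154
62^8 ≡ 154^2 = 23716 ≡ 76
62^16 ≡ 76^2 = 5776 ≡ 63
62^32 ≡ 63^2 = 3969 ≡ 29
62^64 ≡ 29^2 = 841 ≡ 53
62^128 ≡ 53^2 = 2809 ≡ 51
178 = 128 + 32 + 16 + 2, so 62^178 ≡ 51·29·63·101 ≡ 187 (mod 197)
R · y^e ≡ 121·187 = 22627 ≡ 169 (mod 197)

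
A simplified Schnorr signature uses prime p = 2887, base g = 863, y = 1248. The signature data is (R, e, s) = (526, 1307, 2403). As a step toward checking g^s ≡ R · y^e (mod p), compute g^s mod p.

Squares mod 2887: 863^1≡863, 863^2≡2810, 863^4≡155, 863^8≡929, 863^16≡2715, 863^32≡714, 863^64≡1684, 863^128≡822, 863^256≡126, 863^512≡1441, 863^1024≡728, 863^2048≡1663
2403 = 2048 + 256 + 64 + 32 + 2 + 1, so 863^2403 ≡ 1663·126·1684·714·2810·863 ≡ 75 (mod 2887)

75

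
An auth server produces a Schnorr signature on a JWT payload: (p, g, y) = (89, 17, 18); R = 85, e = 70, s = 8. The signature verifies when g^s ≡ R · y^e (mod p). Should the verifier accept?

g^s mod p:
17^2 = 289 ≡ 22
17^4 ≡ 22^2 = 484 ≡ 39
17^8 ≡ 39^2 = 1521 ≡ 8
R · y^e mod p:
18^2 = 324 ≡ 57
18^4 ≡ 57^2 = 3249 ≡ 45
18^8 ≡ 45^2 = 2025 ≡ 67
18^16 ≡ 67^2 = 4489 ≡ 39
18^32 ≡ 39^2 = 1521 ≡ 8
18^64 ≡ 8^2 = 64
70 = 64 + 4 + 2, so 18^70 ≡ 64·45·57 ≡ 44 (mod 89)
85·44 = 3740 ≡ 2 (mod 89)
8 ≠ 2; the check fails.

reject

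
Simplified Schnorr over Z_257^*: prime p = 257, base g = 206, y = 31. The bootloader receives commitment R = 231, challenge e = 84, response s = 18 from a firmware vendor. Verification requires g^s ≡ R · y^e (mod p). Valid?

g^s mod p:
206^2 = 42436 ≡ 31
206^4 ≡ 31^2 = 961 ≡ 190
206^8 ≡ 190^2 = 36100 ≡ 120
206^16 ≡ 120^2 = 14400 ≡ 8
18 = 16 + 2, so 206^18 ≡ 8·31 ≡ 248 (mod 257)
R · y^e mod p:
31^2 = 961 ≡ 190
31^4 ≡ 190^2 = 36100 ≡ 120
31^8 ≡ 120^2 = 14400 ≡ 8
31^16 ≡ 8^2 = 64
31^32 ≡ 64^2 = 4096 ≡ 241
31^64 ≡ 241^2 = 58081 ≡ 256
84 = 64 + 16 + 4, so 31^84 ≡ 256·64·120 ≡ 30 (mod 257)
231·30 = 6930 ≡ 248 (mod 257)
248 ≡ 248 (mod 257); signature holds.

yes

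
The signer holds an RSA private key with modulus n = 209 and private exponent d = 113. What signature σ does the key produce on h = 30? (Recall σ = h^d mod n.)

h^2 ≡ 30^2 = 900 ≡ 64
h^4 ≡ 64^2 = 4096 ≡ 125
h^8 ≡ 125^2 = 15625 ≡ 159
h^16 ≡ 159^2 = 25281 ≡ 201
h^32 ≡ 201^2 = 40401 ≡ 64
h^64 ≡ 64^2 = 4096 ≡ 125
113 = 64 + 32 + 16 + 1, so h^113 ≡ 125·64·201·30 ≡ 83 (mod 209)

83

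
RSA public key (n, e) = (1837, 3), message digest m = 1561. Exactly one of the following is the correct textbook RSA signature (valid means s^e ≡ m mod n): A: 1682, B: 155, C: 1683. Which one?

Candidate A: Squares mod 1837: 1682^1≡1682, 1682^2≡144; 3 = 2 + 1, so 1682^3 ≡ 144·1682 ≡ 1561 (mod 1837)
  → matches m = 1561
Candidate B: Squares mod 1837: 155^1≡155, 155^2≡144; 3 = 2 + 1, so 155^3 ≡ 144·155 ≡ 276 (mod 1837)
Candidate C: Squares mod 1837: 1683^1≡1683, 1683^2≡1672; 3 = 2 + 1, so 1683^3 ≡ 1672·1683 ≡ 1529 (mod 1837)

A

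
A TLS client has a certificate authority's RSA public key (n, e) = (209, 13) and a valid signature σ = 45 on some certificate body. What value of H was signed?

σ^13 mod 209 = 45

45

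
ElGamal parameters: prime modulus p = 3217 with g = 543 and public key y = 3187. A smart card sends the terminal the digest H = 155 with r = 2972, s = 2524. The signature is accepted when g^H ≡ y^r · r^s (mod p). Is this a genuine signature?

Left side g^H mod p:
543^155 mod 3217 = 1103
Right side y^r · r^s mod p:
3187^2972 mod 3217 = 392
2972^2524 mod 3217 = 301
392·301 = 117992 ≡ 2180 (mod 3217)
1103 ≠ 2180, so verification fails.

forged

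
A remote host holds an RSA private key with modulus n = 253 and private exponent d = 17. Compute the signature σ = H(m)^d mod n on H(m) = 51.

61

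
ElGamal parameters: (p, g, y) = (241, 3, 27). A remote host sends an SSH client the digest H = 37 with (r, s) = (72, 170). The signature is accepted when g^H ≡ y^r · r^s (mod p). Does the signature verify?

Left side g^H mod p:
3^2 = 9
3^4 ≡ 9^2 = 81
3^8 ≡ 81^2 = 6561 ≡ 54
3^16 ≡ 54^2 = 2916 ≡ 24
3^32 ≡ 24^2 = 576 ≡ 94
37 = 32 + 4 + 1, so 3^37 ≡ 94·81·3 ≡ 188 (mod 241)
Right side y^r · r^s mod p:
27^2 = 729 ≡ 6
27^4 ≡ 6^2 = 36
27^8 ≡ 36^2 = 1296 ≡ 91
27^16 ≡ 91^2 = 8281 ≡ 87
27^32 ≡ 87^2 = 7569 ≡ 98
27^64 ≡ 98^2 = 9604 ≡ 205
72 = 64 + 8, so 27^72 ≡ 205·91 ≡ 98 (mod 241)
72^2 = 5184 ≡ 123
72^4 ≡ 123^2 = 15129 ≡ 187
72^8 ≡ 187^2 = 34969 ≡ 24
72^16 ≡ 24^2 = 576 ≡ 94
72^32 ≡ 94^2 = 8836 ≡ 160
72^64 ≡ 160^2 = 25600 ≡ 54
72^128 ≡ 54^2 = 2916 ≡ 24
170 = 128 + 32 + 8 + 2, so 72^170 ≡ 24·160·24·123 ≡ 4 (mod 241)
98·4 = 392 ≡ 151 (mod 241)
188 ≠ 151, so verification fails.

does not verify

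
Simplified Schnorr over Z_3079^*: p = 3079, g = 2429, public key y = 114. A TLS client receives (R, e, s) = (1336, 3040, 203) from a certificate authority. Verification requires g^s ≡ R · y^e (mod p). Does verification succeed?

passes

g^s mod p:
2429^2 = 5900041 ≡ 677
2429^4 ≡ 677^2 = 458329 ≡ 2637
2429^8 ≡ 2637^2 = 6953769 ≡ 1387
2429^16 ≡ 1387^2 = 1923769 ≡ 2473
2429^32 ≡ 2473^2 = 6115729 ≡ 835
2429^64 ≡ 835^2 = 697225 ≡ 1371
2429^128 ≡ 1371^2 = 1879641 ≡ 1451
203 = 128 + 64 + 8 + 2 + 1, so 2429^203 ≡ 1451·1371·1387·677·2429 ≡ 1336 (mod 3079)
R · y^e mod p:
114^2 = 12996 ≡ 680
114^4 ≡ 680^2 = 462400 ≡ 550
114^8 ≡ 550^2 = 302500 ≡ 758
114^16 ≡ 758^2 = 574564 ≡ 1870
114^32 ≡ 1870^2 = 3496900 ≡ 2235
114^64 ≡ 2235^2 = 4995225 ≡ 1087
114^128 ≡ 1087^2 = 1181569 ≡ 2312
114^256 ≡ 2312^2 = 5345344 ≡ 200
114^512 ≡ 200^2 = 40000 ≡ 3052
114^1024 ≡ 3052^2 = 9314704 ≡ 729
114^2048 ≡ 729^2 = 531441 ≡ 1853
3040 = 2048 + 512 + 256 + 128 + 64 + 32, so 114^3040 ≡ 1853·3052·200·2312·1087·2235 ≡ 1 (mod 3079)
1336·1 = 1336 ≡ 1336 (mod 3079)
1336 ≡ 1336 (mod 3079); signature holds.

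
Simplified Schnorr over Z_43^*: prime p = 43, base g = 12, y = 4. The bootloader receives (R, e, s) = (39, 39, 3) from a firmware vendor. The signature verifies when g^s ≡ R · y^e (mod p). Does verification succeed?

passes

g^s mod p:
Squares mod 43: 12^1≡12, 12^2≡15
3 = 2 + 1, so 12^3 ≡ 15·12 ≡ 8 (mod 43)
R · y^e mod p:
Squares mod 43: 4^1≡4, 4^2≡16, 4^4≡41, 4^8≡4, 4^16≡16, 4^32≡41
39 = 32 + 4 + 2 + 1, so 4^39 ≡ 41·41·16·4 ≡ 41 (mod 43)
39·41 = 1599 ≡ 8 (mod 43)
8 ≡ 8 (mod 43); signature holds.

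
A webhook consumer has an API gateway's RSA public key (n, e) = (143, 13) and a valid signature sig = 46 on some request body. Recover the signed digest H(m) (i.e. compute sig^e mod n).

sig^13 mod 143 = 85

85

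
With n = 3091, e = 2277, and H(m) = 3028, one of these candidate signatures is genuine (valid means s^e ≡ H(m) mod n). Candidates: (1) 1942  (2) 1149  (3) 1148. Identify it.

Candidate 1: Squares mod 3091: 1942^1≡1942, 1942^2≡344, 1942^4≡878, 1942^8≡1225, 1942^16≡1490, 1942^32≡762, 1942^64≡2627, 1942^128≡2017, 1942^256≡533, 1942^512≡2808, 1942^1024≡2814, 1942^2048≡2545; 2277 = 2048 + 128 + 64 + 32 + 4 + 1, so 1942^2277 ≡ 2545·2017·2627·762·878·1942 ≡ 63 (mod 3091)
Candidate 2: Squares mod 3091: 1149^1≡1149, 1149^2≡344, 1149^4≡878, 1149^8≡1225, 1149^16≡1490, 1149^32≡762, 1149^64≡2627, 1149^128≡2017, 1149^256≡533, 1149^512≡2808, 1149^1024≡2814, 1149^2048≡2545; 2277 = 2048 + 128 + 64 + 32 + 4 + 1, so 1149^2277 ≡ 2545·2017·2627·762·878·1149 ≡ 3028 (mod 3091)
  → matches H(m) = 3028
Candidate 3: Squares mod 3091: 1148^1≡1148, 1148^2≡1138, 1148^4≡3006, 1148^8≡1043, 1148^16≡2908, 1148^32≡2579, 1148^64≡2500, 1148^128≡3089, 1148^256≡4, 1148^512≡16, 1148^1024≡256, 1148^2048≡625; 2277 = 2048 + 128 + 64 + 32 + 4 + 1, so 1148^2277 ≡ 625·3089·2500·2579·3006·1148 ≡ 1127 (mod 3091)

2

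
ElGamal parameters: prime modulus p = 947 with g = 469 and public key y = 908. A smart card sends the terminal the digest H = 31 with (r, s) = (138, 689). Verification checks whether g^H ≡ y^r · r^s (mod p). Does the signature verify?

Left side g^H mod p:
469^31 mod 947 = 249
Right side y^r · r^s mod p:
908^138 mod 947 = 285
138^689 mod 947 = 908
285·908 = 258780 ≡ 249 (mod 947)
249 ≡ 249 (mod 947), so the signature is genuine.

verifies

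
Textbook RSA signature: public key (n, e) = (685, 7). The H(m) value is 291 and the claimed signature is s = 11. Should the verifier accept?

s^2 ≡ 11^2 = 121
s^4 ≡ 121^2 = 14641 ≡ 256
7 = 4 + 2 + 1, so s^7 ≡ 256·121·11 ≡ 291 (mod 685)
s^7 mod 685 = 291 matches H(m).

accept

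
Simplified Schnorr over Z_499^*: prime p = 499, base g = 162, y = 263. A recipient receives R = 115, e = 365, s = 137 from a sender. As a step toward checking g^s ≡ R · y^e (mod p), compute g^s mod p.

372

162^2 = 26244 ≡ 296
162^4 ≡ 296^2 = 87616 ≡ 291
162^8 ≡ 291^2 = 84681 ≡ 350
162^16 ≡ 350^2 = 122500 ≡ 245
162^32 ≡ 245^2 = 60025 ≡ 145
162^64 ≡ 145^2 = 21025 ≡ 67
162^128 ≡ 67^2 = 4489 ≡ 497
137 = 128 + 8 + 1, so 162^137 ≡ 497·350·162 ≡ 372 (mod 499)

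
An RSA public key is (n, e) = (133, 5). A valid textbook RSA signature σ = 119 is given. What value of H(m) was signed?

28

Squares mod 133: σ^1≡119, σ^2≡63, σ^4≡112
5 = 4 + 1, so σ^5 ≡ 112·119 ≡ 28 (mod 133)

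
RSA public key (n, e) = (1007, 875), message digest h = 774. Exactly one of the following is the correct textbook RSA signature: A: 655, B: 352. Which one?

Candidate A: Squares mod 1007: 655^1≡655, 655^2≡43, 655^4≡842, 655^8≡36, 655^16≡289, 655^32≡947, 655^64≡579, 655^128≡917, 655^256≡44, 655^512≡929; 875 = 512 + 256 + 64 + 32 + 8 + 2 + 1, so 655^875 ≡ 929·44·579·947·36·43·655 ≡ 233 (mod 1007)
Candidate B: Squares mod 1007: 352^1≡352, 352^2≡43, 352^4≡842, 352^8≡36, 352^16≡289, 352^32≡947, 352^64≡579, 352^128≡917, 352^256≡44, 352^512≡929; 875 = 512 + 256 + 64 + 32 + 8 + 2 + 1, so 352^875 ≡ 929·44·579·947·36·43·352 ≡ 774 (mod 1007)
  → matches h = 774

B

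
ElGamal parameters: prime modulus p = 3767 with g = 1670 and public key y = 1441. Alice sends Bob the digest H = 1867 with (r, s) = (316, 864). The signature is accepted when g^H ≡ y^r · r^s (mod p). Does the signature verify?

does not verify

Left side g^H mod p:
1670^2 = 2788900 ≡ 1320
1670^4 ≡ 1320^2 = 1742400 ≡ 2046
1670^8 ≡ 2046^2 = 4186116 ≡ 979
1670^16 ≡ 979^2 = 958441 ≡ 1623
1670^32 ≡ 1623^2 = 2634129 ≡ 996
1670^64 ≡ 996^2 = 992016 ≡ 1295
1670^128 ≡ 1295^2 = 1677025 ≡ 710
1670^256 ≡ 710^2 = 504100 ≡ 3089
1670^512 ≡ 3089^2 = 9541921 ≡ 110
1670^1024 ≡ 110^2 = 12100 ≡ 799
1867 = 1024 + 512 + 256 + 64 + 8 + 2 + 1, so 1670^1867 ≡ 799·110·3089·1295·979·1320·1670 ≡ 1193 (mod 3767)
Right side y^r · r^s mod p:
1441^2 = 2076481 ≡ 864
1441^4 ≡ 864^2 = 746496 ≡ 630
1441^8 ≡ 630^2 = 396900 ≡ 1365
1441^16 ≡ 1365^2 = 1863225 ≡ 2327
1441^32 ≡ 2327^2 = 5414929 ≡ 1750
1441^64 ≡ 1750^2 = 3062500 ≡ 3696
1441^128 ≡ 3696^2 = 13660416 ≡ 1274
1441^256 ≡ 1274^2 = 1623076 ≡ 3266
316 = 256 + 32 + 16 + 8 + 4, so 1441^316 ≡ 3266·1750·2327·1365·630 ≡ 3088 (mod 3767)
316^2 = 99856 ≡ 1914
316^4 ≡ 1914^2 = 3663396 ≡ 1872
316^8 ≡ 1872^2 = 3504384 ≡ 1074
316^16 ≡ 1074^2 = 1153476 ≡ 774
316^32 ≡ 774^2 = 599076 ≡ 123
316^64 ≡ 123^2 = 15129 ≡ 61
316^128 ≡ 61^2 = 3721
316^256 ≡ 3721^2 = 13845841 ≡ 2116
316^512 ≡ 2116^2 = 4477456 ≡ 2260
864 = 512 + 256 + 64 + 32, so 316^864 ≡ 2260·2116·61·123 ≡ 3325 (mod 3767)
3088·3325 = 10267600 ≡ 2525 (mod 3767)
1193 ≠ 2525, so verification fails.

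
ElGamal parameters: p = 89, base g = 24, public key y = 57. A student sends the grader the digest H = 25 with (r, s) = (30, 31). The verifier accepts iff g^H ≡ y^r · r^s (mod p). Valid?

Left side g^H mod p:
24^2 = 576 ≡ 42
24^4 ≡ 42^2 = 1764 ≡ 73
24^8 ≡ 73^2 = 5329 ≡ 78
24^16 ≡ 78^2 = 6084 ≡ 32
25 = 16 + 8 + 1, so 24^25 ≡ 32·78·24 ≡ 7 (mod 89)
Right side y^r · r^s mod p:
57^2 = 3249 ≡ 45
57^4 ≡ 45^2 = 2025 ≡ 67
57^8 ≡ 67^2 = 4489 ≡ 39
57^16 ≡ 39^2 = 1521 ≡ 8
30 = 16 + 8 + 4 + 2, so 57^30 ≡ 8·39·67·45 ≡ 39 (mod 89)
30^2 = 900 ≡ 10
30^4 ≡ 10^2 = 100 ≡ 11
30^8 ≡ 11^2 = 121 ≡ 32
30^16 ≡ 32^2 = 1024 ≡ 45
31 = 16 + 8 + 4 + 2 + 1, so 30^31 ≡ 45·32·11·10·30 ≡ 23 (mod 89)
39·23 = 897 ≡ 7 (mod 89)
7 ≡ 7 (mod 89), so the signature is genuine.

yes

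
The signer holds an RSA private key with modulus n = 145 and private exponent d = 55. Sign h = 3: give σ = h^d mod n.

97

h^55 mod 145 = 97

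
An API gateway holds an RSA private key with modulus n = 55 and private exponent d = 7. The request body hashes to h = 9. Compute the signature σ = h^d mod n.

4

Squares mod 55: h^1≡9, h^2≡26, h^4≡16
7 = 4 + 2 + 1, so h^7 ≡ 16·26·9 ≡ 4 (mod 55)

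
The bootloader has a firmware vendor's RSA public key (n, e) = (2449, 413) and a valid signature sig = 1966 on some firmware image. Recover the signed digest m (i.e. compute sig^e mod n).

923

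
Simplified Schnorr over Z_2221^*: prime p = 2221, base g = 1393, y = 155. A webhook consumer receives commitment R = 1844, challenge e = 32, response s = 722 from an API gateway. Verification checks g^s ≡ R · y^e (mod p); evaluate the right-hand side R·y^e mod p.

155^2 = 24025 ≡ 1815
155^4 ≡ 1815^2 = 3294225 ≡ 482
155^8 ≡ 482^2 = 232324 ≡ 1340
155^16 ≡ 1340^2 = 1795600 ≡ 1032
155^32 ≡ 1032^2 = 1065024 ≡ 1165
R · y^e ≡ 1844·1165 = 2148260 ≡ 553 (mod 2221)

553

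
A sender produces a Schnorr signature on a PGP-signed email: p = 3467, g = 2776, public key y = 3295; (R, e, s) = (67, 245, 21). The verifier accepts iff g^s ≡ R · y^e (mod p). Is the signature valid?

valid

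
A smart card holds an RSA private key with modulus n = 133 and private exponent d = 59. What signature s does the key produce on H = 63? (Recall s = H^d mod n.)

119

Squares mod 133: H^1≡63, H^2≡112, H^4≡42, H^8≡35, H^16≡28, H^32≡119
59 = 32 + 16 + 8 + 2 + 1, so H^59 ≡ 119·28·35·112·63 ≡ 119 (mod 133)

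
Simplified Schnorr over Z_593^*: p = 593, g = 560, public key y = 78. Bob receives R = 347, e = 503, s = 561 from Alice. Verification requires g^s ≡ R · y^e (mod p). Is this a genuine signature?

g^s mod p:
560^561 mod 593 = 342
R · y^e mod p:
78^503 mod 593 = 42
347·42 = 14574 ≡ 342 (mod 593)
342 ≡ 342 (mod 593); signature holds.

genuine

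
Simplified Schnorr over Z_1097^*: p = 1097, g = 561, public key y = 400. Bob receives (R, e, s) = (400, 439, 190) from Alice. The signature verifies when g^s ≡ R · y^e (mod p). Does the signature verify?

does not verify

g^s mod p:
561^2 = 314721 ≡ 979
561^4 ≡ 979^2 = 958441 ≡ 760
561^8 ≡ 760^2 = 577600 ≡ 578
561^16 ≡ 578^2 = 334084 ≡ 596
561^32 ≡ 596^2 = 355216 ≡ 885
561^64 ≡ 885^2 = 783225 ≡ 1064
561^128 ≡ 1064^2 = 1132096 ≡ 1089
190 = 128 + 32 + 16 + 8 + 4 + 2, so 561^190 ≡ 1089·885·596·578·760·979 ≡ 444 (mod 1097)
R · y^e mod p:
400^2 = 160000 ≡ 935
400^4 ≡ 935^2 = 874225 ≡ 1013
400^8 ≡ 1013^2 = 1026169 ≡ 474
400^16 ≡ 474^2 = 224676 ≡ 888
400^32 ≡ 888^2 = 788544 ≡ 898
400^64 ≡ 898^2 = 806404 ≡ 109
400^128 ≡ 109^2 = 11881 ≡ 911
400^256 ≡ 911^2 = 829921 ≡ 589
439 = 256 + 128 + 32 + 16 + 4 + 2 + 1, so 400^439 ≡ 589·911·898·888·1013·935·400 ≡ 403 (mod 1097)
400·403 = 161200 ≡ 1038 (mod 1097)
444 ≠ 1038; the check fails.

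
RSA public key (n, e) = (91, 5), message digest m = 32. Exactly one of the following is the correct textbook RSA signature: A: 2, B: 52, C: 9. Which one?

A

Candidate A: Squares mod 91: 2^1≡2, 2^2≡4, 2^4≡16; 5 = 4 + 1, so 2^5 ≡ 16·2 ≡ 32 (mod 91)
  → matches m = 32
Candidate B: Squares mod 91: 52^1≡52, 52^2≡65, 52^4≡39; 5 = 4 + 1, so 52^5 ≡ 39·52 ≡ 26 (mod 91)
Candidate C: Squares mod 91: 9^1≡9, 9^2≡81, 9^4≡9; 5 = 4 + 1, so 9^5 ≡ 9·9 ≡ 81 (mod 91)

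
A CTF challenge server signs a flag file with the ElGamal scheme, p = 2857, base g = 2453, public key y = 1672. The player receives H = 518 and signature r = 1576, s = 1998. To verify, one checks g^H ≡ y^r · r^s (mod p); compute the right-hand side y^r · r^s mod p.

2171

1672^2 = 2795584 ≡ 1438
1672^4 ≡ 1438^2 = 2067844 ≡ 2233
1672^8 ≡ 2233^2 = 4986289 ≡ 824
1672^16 ≡ 824^2 = 678976 ≡ 1867
1672^32 ≡ 1867^2 = 3485689 ≡ 149
1672^64 ≡ 149^2 = 22201 ≡ 2202
1672^128 ≡ 2202^2 = 4848804 ≡ 475
1672^256 ≡ 475^2 = 225625 ≡ 2779
1672^512 ≡ 2779^2 = 7722841 ≡ 370
1672^1024 ≡ 370^2 = 136900 ≡ 2621
1576 = 1024 + 512 + 32 + 8, so 1672^1576 ≡ 2621·370·149·824 ≡ 756 (mod 2857)
1576^2 = 2483776 ≡ 1043
1576^4 ≡ 1043^2 = 1087849 ≡ 2189
1576^8 ≡ 2189^2 = 4791721 ≡ 532
1576^16 ≡ 532^2 = 283024 ≡ 181
1576^32 ≡ 181^2 = 32761 ≡ 1334
1576^64 ≡ 1334^2 = 1779556 ≡ 2502
1576^128 ≡ 2502^2 = 6260004 ≡ 317
1576^256 ≡ 317^2 = 100489 ≡ 494
1576^512 ≡ 494^2 = 244036 ≡ 1191
1576^1024 ≡ 1191^2 = 1418481 ≡ 1409
1998 = 1024 + 512 + 256 + 128 + 64 + 8 + 4 + 2, so 1576^1998 ≡ 1409·1191·494·317·2502·532·2189·1043 ≡ 52 (mod 2857)
y^r · r^s ≡ 756·52 = 39312 ≡ 2171 (mod 2857)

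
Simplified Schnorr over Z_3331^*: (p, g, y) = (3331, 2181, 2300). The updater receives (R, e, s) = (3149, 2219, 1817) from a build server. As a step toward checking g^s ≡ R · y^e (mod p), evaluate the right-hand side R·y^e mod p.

2349

2300^2 = 5290000 ≡ 372
2300^4 ≡ 372^2 = 138384 ≡ 1813
2300^8 ≡ 1813^2 = 3286969 ≡ 2603
2300^16 ≡ 2603^2 = 6775609 ≡ 355
2300^32 ≡ 355^2 = 126025 ≡ 2778
2300^64 ≡ 2778^2 = 7717284 ≡ 2688
2300^128 ≡ 2688^2 = 7225344 ≡ 405
2300^256 ≡ 405^2 = 164025 ≡ 806
2300^512 ≡ 806^2 = 649636 ≡ 91
2300^1024 ≡ 91^2 = 8281 ≡ 1619
2300^2048 ≡ 1619^2 = 2621161 ≡ 2995
2219 = 2048 + 128 + 32 + 8 + 2 + 1, so 2300^2219 ≡ 2995·405·2778·2603·372·2300 ≡ 42 (mod 3331)
R · y^e ≡ 3149·42 = 132258 ≡ 2349 (mod 3331)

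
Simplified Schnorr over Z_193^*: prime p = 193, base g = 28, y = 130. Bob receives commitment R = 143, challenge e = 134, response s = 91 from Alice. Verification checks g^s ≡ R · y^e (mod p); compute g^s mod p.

147

28^91 mod 193 = 147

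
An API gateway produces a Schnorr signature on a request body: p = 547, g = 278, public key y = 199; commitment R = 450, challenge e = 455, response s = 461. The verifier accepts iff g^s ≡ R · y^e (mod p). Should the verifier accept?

reject

g^s mod p:
278^461 mod 547 = 58
R · y^e mod p:
199^455 mod 547 = 506
450·506 = 227700 ≡ 148 (mod 547)
58 ≠ 148; the check fails.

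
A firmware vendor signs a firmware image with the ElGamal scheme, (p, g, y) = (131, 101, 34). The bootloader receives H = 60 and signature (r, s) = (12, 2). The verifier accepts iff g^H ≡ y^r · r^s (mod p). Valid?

no

Left side g^H mod p:
Squares mod 131: 101^1≡101, 101^2≡114, 101^4≡27, 101^8≡74, 101^16≡105, 101^32≡21
60 = 32 + 16 + 8 + 4, so 101^60 ≡ 21·105·74·27 ≡ 60 (mod 131)
Right side y^r · r^s mod p:
Squares mod 131: 34^1≡34, 34^2≡108, 34^4≡5, 34^8≡25
12 = 8 + 4, so 34^12 ≡ 25·5 ≡ 125 (mod 131)
Squares mod 131: 12^1≡12, 12^2≡13
12^2 ≡ 13 (mod 131)
125·13 = 1625 ≡ 53 (mod 131)
60 ≠ 53, so verification fails.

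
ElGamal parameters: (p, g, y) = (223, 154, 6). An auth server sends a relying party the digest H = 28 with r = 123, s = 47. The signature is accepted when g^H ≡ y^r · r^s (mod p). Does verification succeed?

passes

Left side g^H mod p:
154^28 mod 223 = 37
Right side y^r · r^s mod p:
6^123 mod 223 = 52
123^47 mod 223 = 5
52·5 = 260 ≡ 37 (mod 223)
37 ≡ 37 (mod 223), so the signature is genuine.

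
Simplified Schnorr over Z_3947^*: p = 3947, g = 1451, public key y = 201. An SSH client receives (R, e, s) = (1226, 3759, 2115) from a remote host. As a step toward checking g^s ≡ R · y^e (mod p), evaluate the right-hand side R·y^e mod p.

201^2 = 40401 ≡ 931
201^4 ≡ 931^2 = 866761 ≡ 2368
201^8 ≡ 2368^2 = 5607424 ≡ 2684
201^16 ≡ 2684^2 = 7203856 ≡ 581
201^32 ≡ 581^2 = 337561 ≡ 2066
201^64 ≡ 2066^2 = 4268356 ≡ 1649
201^128 ≡ 1649^2 = 2719201 ≡ 3665
201^256 ≡ 3665^2 = 13432225 ≡ 584
201^512 ≡ 584^2 = 341056 ≡ 1614
201^1024 ≡ 1614^2 = 2604996 ≡ 3923
201^2048 ≡ 3923^2 = 15389929 ≡ 576
3759 = 2048 + 1024 + 512 + 128 + 32 + 8 + 4 + 2 + 1, so 201^3759 ≡ 576·3923·1614·3665·2066·2684·2368·931·201 ≡ 2302 (mod 3947)
R · y^e ≡ 1226·2302 = 2822252 ≡ 147 (mod 3947)

147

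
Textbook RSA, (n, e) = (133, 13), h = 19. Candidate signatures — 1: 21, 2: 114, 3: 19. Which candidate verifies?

Candidate 1: Squares mod 133: 21^1≡21, 21^2≡42, 21^4≡35, 21^8≡28; 13 = 8 + 4 + 1, so 21^13 ≡ 28·35·21 ≡ 98 (mod 133)
Candidate 2: Squares mod 133: 114^1≡114, 114^2≡95, 114^4≡114, 114^8≡95; 13 = 8 + 4 + 1, so 114^13 ≡ 95·114·114 ≡ 114 (mod 133)
Candidate 3: Squares mod 133: 19^1≡19, 19^2≡95, 19^4≡114, 19^8≡95; 13 = 8 + 4 + 1, so 19^13 ≡ 95·114·19 ≡ 19 (mod 133)
  → matches h = 19

3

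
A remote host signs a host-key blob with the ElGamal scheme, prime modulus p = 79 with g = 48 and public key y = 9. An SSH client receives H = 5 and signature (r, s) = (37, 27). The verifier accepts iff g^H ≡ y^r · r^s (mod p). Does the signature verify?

does not verify

Left side g^H mod p:
Squares mod 79: 48^1≡48, 48^2≡13, 48^4≡11
5 = 4 + 1, so 48^5 ≡ 11·48 ≡ 54 (mod 79)
Right side y^r · r^s mod p:
Squares mod 79: 9^1≡9, 9^2≡2, 9^4≡4, 9^8≡16, 9^16≡19, 9^32≡45
37 = 32 + 4 + 1, so 9^37 ≡ 45·4·9 ≡ 40 (mod 79)
Squares mod 79: 37^1≡37, 37^2≡26, 37^4≡44, 37^8≡40, 37^16≡20
27 = 16 + 8 + 2 + 1, so 37^27 ≡ 20·40·26·37 ≡ 61 (mod 79)
40·61 = 2440 ≡ 70 (mod 79)
54 ≠ 70, so verification fails.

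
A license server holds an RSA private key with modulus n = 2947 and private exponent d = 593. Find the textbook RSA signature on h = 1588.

1287

h^2 ≡ 1588^2 = 2521744 ≡ 2059
h^4 ≡ 2059^2 = 4239481 ≡ 1695
h^8 ≡ 1695^2 = 2873025 ≡ 2647
h^16 ≡ 2647^2 = 7006609 ≡ 1590
h^32 ≡ 1590^2 = 2528100 ≡ 2521
h^64 ≡ 2521^2 = 6355441 ≡ 1709
h^128 ≡ 1709^2 = 2920681 ≡ 204
h^256 ≡ 204^2 = 41616 ≡ 358
h^512 ≡ 358^2 = 128164 ≡ 1443
593 = 512 + 64 + 16 + 1, so h^593 ≡ 1443·1709·1590·1588 ≡ 1287 (mod 2947)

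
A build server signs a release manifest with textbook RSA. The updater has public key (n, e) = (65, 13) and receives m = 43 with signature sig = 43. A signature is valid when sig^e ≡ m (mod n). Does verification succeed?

passes

sig^2 ≡ 43^2 = 1849 ≡ 29
sig^4 ≡ 29^2 = 841 ≡ 61
sig^8 ≡ 61^2 = 3721 ≡ 16
13 = 8 + 4 + 1, so sig^13 ≡ 16·61·43 ≡ 43 (mod 65)
Since 43 equals the digest 43, verification succeeds.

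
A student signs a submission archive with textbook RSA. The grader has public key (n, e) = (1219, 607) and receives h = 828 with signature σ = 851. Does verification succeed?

σ^607 mod 1219 = 828
σ^607 mod 1219 = 828 matches h.

passes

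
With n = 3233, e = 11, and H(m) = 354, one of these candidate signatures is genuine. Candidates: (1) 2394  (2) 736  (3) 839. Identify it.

3

Candidate 1: Squares mod 3233: 2394^1≡2394, 2394^2≡2360, 2394^4≡2374, 2394^8≡757; 11 = 8 + 2 + 1, so 2394^11 ≡ 757·2360·2394 ≡ 2879 (mod 3233)
Candidate 2: Squares mod 3233: 736^1≡736, 736^2≡1785, 736^4≡1720, 736^8≡205; 11 = 8 + 2 + 1, so 736^11 ≡ 205·1785·736 ≡ 2201 (mod 3233)
Candidate 3: Squares mod 3233: 839^1≡839, 839^2≡2360, 839^4≡2374, 839^8≡757; 11 = 8 + 2 + 1, so 839^11 ≡ 757·2360·839 ≡ 354 (mod 3233)
  → matches H(m) = 354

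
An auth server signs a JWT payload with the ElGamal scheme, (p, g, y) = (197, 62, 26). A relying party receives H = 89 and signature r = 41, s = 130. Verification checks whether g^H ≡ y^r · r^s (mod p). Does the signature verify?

Left side g^H mod p:
Squares mod 197: 62^1≡62, 62^2≡101, 62^4≡154, 62^8≡76, 62^16≡63, 62^32≡29, 62^64≡53
89 = 64 + 16 + 8 + 1, so 62^89 ≡ 53·63·76·62 ≡ 160 (mod 197)
Right side y^r · r^s mod p:
Squares mod 197: 26^1≡26, 26^2≡85, 26^4≡133, 26^8≡156, 26^16≡105, 26^32≡190
41 = 32 + 8 + 1, so 26^41 ≡ 190·156·26 ≡ 173 (mod 197)
Squares mod 197: 41^1≡41, 41^2≡105, 41^4≡190, 41^8≡49, 41^16≡37, 41^32≡187, 41^64≡100, 41^128≡150
130 = 128 + 2, so 41^130 ≡ 150·105 ≡ 187 (mod 197)
173·187 = 32351 ≡ 43 (mod 197)
160 ≠ 43, so verification fails.

does not verify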